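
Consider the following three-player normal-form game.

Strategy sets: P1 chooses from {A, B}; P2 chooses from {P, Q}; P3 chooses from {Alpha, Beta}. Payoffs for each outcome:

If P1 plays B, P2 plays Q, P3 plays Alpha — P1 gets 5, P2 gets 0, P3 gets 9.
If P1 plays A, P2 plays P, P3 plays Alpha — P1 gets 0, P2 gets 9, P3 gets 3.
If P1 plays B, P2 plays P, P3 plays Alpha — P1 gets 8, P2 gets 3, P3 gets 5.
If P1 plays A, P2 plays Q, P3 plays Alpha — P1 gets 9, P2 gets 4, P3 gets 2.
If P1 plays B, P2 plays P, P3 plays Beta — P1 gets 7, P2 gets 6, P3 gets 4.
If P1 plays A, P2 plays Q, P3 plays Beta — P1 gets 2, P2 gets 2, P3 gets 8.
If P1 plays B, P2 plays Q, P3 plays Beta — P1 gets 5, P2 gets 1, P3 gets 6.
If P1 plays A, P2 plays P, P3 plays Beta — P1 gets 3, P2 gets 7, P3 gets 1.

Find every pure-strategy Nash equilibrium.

For each player, find the best response to each opponent profile; mutual best responses are the pure NE.
P1 against (P, Alpha): payoffs 0, 8 → best response B.
P1 against (P, Beta): payoffs 3, 7 → best response B.
P1 against (Q, Alpha): payoffs 9, 5 → best response A.
P1 against (Q, Beta): payoffs 2, 5 → best response B.
P2 against (A, Alpha): payoffs 9, 4 → best response P.
P2 against (A, Beta): payoffs 7, 2 → best response P.
P2 against (B, Alpha): payoffs 3, 0 → best response P.
P2 against (B, Beta): payoffs 6, 1 → best response P.
P3 against (A, P): payoffs 3, 1 → best response Alpha.
P3 against (A, Q): payoffs 2, 8 → best response Beta.
P3 against (B, P): payoffs 5, 4 → best response Alpha.
P3 against (B, Q): payoffs 9, 6 → best response Alpha.
Mutual best responses: (B, P, Alpha).

Pure NE: (B, P, Alpha)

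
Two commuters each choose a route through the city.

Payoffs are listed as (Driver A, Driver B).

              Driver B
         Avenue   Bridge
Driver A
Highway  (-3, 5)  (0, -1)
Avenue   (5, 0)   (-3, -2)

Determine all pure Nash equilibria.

Driver A against Avenue: payoffs -3, 5 → best response Avenue.
Driver A against Bridge: payoffs 0, -3 → best response Highway.
Driver B against Highway: payoffs 5, -1 → best response Avenue.
Driver B against Avenue: payoffs 0, -2 → best response Avenue.
Mutual best responses: (Avenue, Avenue).

The unique pure-strategy Nash equilibrium is (Avenue, Avenue).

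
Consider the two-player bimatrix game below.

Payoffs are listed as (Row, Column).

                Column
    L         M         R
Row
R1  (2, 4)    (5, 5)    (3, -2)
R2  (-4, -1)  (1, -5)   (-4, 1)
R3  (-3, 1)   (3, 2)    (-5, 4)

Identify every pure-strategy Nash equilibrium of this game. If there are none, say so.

Pure NE: (R1, M)

(R1, L): Column can switch to M (4 → 5). Not NE.
(R1, M): Row gets 5, best alternative 3; Column gets 5, best alternative 4. No profitable deviation — NE.
(R1, R): Column can switch to L (-2 → 4). Not NE.
(R2, L): Row can switch to R1 (-4 → 2). Not NE.
(R2, M): Row can switch to R1 (1 → 5). Not NE.
(R2, R): Row can switch to R1 (-4 → 3). Not NE.
(R3, L): Row can switch to R1 (-3 → 2). Not NE.
(R3, M): Row can switch to R1 (3 → 5). Not NE.
(R3, R): Row can switch to R1 (-5 → 3). Not NE.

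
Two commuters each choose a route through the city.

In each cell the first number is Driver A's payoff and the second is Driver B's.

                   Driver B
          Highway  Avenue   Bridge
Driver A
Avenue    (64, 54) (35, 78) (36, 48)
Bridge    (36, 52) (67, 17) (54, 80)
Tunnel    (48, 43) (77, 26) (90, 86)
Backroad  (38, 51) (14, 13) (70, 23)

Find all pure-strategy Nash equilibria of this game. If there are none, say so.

Driver A against Highway: payoffs 64, 36, 48, 38 → best response Avenue.
Driver A against Avenue: payoffs 35, 67, 77, 14 → best response Tunnel.
Driver A against Bridge: payoffs 36, 54, 90, 70 → best response Tunnel.
Driver B against Avenue: payoffs 54, 78, 48 → best response Avenue.
Driver B against Bridge: payoffs 52, 17, 80 → best response Bridge.
Driver B against Tunnel: payoffs 43, 26, 86 → best response Bridge.
Driver B against Backroad: payoffs 51, 13, 23 → best response Highway.
Mutual best responses: (Tunnel, Bridge).

The unique pure-strategy Nash equilibrium is (Tunnel, Bridge).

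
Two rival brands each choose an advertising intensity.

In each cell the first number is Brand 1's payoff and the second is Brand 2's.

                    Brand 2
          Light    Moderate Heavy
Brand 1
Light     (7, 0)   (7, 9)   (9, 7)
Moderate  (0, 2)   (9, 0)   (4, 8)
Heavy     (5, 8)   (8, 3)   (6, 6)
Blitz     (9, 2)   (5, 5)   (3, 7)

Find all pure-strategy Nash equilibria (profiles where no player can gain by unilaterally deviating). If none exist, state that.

No pure-strategy Nash equilibrium.

Check each profile: it is a Nash equilibrium iff no player can strictly gain by switching unilaterally.
(Light, Light): Brand 1 can switch to Blitz (7 → 9). Not NE.
(Light, Moderate): Brand 1 can switch to Moderate (7 → 9). Not NE.
(Light, Heavy): Brand 2 can switch to Moderate (7 → 9). Not NE.
(Moderate, Light): Brand 1 can switch to Light (0 → 7). Not NE.
(Moderate, Moderate): Brand 2 can switch to Light (0 → 2). Not NE.
(Moderate, Heavy): Brand 1 can switch to Light (4 → 9). Not NE.
(Heavy, Light): Brand 1 can switch to Light (5 → 7). Not NE.
(Heavy, Moderate): Brand 1 can switch to Moderate (8 → 9). Not NE.
(The remaining 4 profiles each have a profitable deviation by the same check.)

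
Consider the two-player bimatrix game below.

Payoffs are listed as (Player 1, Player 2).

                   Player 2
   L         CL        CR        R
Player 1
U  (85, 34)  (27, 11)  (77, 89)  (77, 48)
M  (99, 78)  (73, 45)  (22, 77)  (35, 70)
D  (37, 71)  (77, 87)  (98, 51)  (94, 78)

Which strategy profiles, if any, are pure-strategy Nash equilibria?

For each strategy profile, look for a profitable unilateral deviation.
(U, L): Player 1 can switch to M (85 → 99). Not NE.
(U, CL): Player 1 can switch to M (27 → 73). Not NE.
(U, CR): Player 1 can switch to D (77 → 98). Not NE.
(U, R): Player 1 can switch to D (77 → 94). Not NE.
(M, L): Player 1 gets 99, best alternative 85; Player 2 gets 78, best alternative 77. No profitable deviation — NE.
(M, CL): Player 1 can switch to D (73 → 77). Not NE.
(M, CR): Player 1 can switch to U (22 → 77). Not NE.
(M, R): Player 1 can switch to U (35 → 77). Not NE.
(D, L): Player 1 can switch to U (37 → 85). Not NE.
(D, CL): Player 1 gets 77, best alternative 73; Player 2 gets 87, best alternative 78. No profitable deviation — NE.
(D, CR): Player 2 can switch to L (51 → 71). Not NE.
(D, R): Player 2 can switch to CL (78 → 87). Not NE.

(M, L), (D, CL)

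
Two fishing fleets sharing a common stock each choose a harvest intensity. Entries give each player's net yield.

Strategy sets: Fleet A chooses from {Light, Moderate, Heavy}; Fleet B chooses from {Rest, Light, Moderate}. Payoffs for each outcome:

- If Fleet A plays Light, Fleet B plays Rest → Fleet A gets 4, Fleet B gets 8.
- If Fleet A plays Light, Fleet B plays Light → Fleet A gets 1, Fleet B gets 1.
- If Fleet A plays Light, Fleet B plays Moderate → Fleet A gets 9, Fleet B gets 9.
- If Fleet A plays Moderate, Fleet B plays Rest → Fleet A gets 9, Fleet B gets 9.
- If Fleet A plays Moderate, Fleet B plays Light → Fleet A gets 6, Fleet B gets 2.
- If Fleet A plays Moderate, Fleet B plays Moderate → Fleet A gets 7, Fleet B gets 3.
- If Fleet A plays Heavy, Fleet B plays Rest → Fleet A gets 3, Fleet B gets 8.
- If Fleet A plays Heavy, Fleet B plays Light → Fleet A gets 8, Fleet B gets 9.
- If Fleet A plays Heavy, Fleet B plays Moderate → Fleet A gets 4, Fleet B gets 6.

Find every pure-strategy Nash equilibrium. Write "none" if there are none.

Fleet A against Rest: payoffs 4, 9, 3 → best response Moderate.
Fleet A against Light: payoffs 1, 6, 8 → best response Heavy.
Fleet A against Moderate: payoffs 9, 7, 4 → best response Light.
Fleet B against Light: payoffs 8, 1, 9 → best response Moderate.
Fleet B against Moderate: payoffs 9, 2, 3 → best response Rest.
Fleet B against Heavy: payoffs 8, 9, 6 → best response Light.
Mutual best responses: (Light, Moderate); (Moderate, Rest); (Heavy, Light).

(Light, Moderate) and (Moderate, Rest) and (Heavy, Light)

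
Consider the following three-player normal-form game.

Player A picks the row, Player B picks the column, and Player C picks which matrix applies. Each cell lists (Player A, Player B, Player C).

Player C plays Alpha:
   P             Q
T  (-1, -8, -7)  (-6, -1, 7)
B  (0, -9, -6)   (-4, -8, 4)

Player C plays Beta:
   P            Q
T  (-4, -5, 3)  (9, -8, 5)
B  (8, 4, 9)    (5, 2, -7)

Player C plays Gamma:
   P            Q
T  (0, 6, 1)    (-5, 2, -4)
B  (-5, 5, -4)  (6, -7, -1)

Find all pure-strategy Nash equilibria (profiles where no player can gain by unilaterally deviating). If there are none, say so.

For each strategy profile, look for a profitable unilateral deviation.
(T, P, Alpha): Player A can switch to B (-1 → 0). Not NE.
(T, P, Beta): Player A can switch to B (-4 → 8). Not NE.
(T, P, Gamma): Player C can switch to Beta (1 → 3). Not NE.
(T, Q, Alpha): Player A can switch to B (-6 → -4). Not NE.
(T, Q, Beta): Player B can switch to P (-8 → -5). Not NE.
(T, Q, Gamma): Player A can switch to B (-5 → 6). Not NE.
(B, P, Alpha): Player B can switch to Q (-9 → -8). Not NE.
(B, P, Beta): Player A gets 8, best alternative -4; Player B gets 4, best alternative 2; Player C gets 9, best alternative -4. No profitable deviation — NE.
(B, P, Gamma): Player A can switch to T (-5 → 0). Not NE.
(B, Q, Alpha): Player A gets -4, best alternative -6; Player B gets -8, best alternative -9; Player C gets 4, best alternative -1. No profitable deviation — NE.
(B, Q, Beta): Player A can switch to T (5 → 9). Not NE.
(B, Q, Gamma): Player B can switch to P (-7 → 5). Not NE.

Pure-strategy Nash equilibria: (B, P, Beta) and (B, Q, Alpha)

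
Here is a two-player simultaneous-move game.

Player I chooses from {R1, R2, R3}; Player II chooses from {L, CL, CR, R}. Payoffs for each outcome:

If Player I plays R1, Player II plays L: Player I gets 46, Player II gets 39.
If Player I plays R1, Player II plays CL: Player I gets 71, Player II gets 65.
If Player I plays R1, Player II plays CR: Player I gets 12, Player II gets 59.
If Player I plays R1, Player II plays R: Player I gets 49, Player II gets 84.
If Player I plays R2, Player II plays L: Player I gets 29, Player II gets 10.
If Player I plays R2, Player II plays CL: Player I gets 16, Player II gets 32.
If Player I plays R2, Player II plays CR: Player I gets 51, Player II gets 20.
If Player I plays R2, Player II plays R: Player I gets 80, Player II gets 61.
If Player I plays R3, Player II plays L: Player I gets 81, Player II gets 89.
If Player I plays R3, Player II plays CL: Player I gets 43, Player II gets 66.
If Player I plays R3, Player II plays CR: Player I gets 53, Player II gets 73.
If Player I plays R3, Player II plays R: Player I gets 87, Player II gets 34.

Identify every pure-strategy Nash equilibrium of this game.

The unique pure-strategy Nash equilibrium is (R3, L).

Check each profile: it is a Nash equilibrium iff no player can strictly gain by switching unilaterally.
(R1, L): Player I can switch to R3 (46 → 81). Not NE.
(R1, CL): Player II can switch to R (65 → 84). Not NE.
(R1, CR): Player I can switch to R2 (12 → 51). Not NE.
(R1, R): Player I can switch to R2 (49 → 80). Not NE.
(R2, L): Player I can switch to R1 (29 → 46). Not NE.
(R2, CL): Player I can switch to R1 (16 → 71). Not NE.
(R3, L): Player I gets 81, best alternative 46; Player II gets 89, best alternative 73. No profitable deviation — NE.
(The remaining 5 profiles each have a profitable deviation by the same check.)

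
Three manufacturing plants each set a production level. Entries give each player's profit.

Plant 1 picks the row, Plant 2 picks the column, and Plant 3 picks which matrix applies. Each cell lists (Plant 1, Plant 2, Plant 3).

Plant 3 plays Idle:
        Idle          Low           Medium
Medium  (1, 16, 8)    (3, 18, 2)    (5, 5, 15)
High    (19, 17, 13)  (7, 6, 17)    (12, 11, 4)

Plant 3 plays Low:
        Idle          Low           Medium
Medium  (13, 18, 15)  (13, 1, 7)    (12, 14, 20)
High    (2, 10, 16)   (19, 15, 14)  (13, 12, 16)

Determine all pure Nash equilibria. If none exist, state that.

Plant 1 against (Idle, Idle): payoffs 1, 19 → best response High.
Plant 1 against (Idle, Low): payoffs 13, 2 → best response Medium.
Plant 1 against (Low, Idle): payoffs 3, 7 → best response High.
Plant 1 against (Low, Low): payoffs 13, 19 → best response High.
Plant 1 against (Medium, Idle): payoffs 5, 12 → best response High.
Plant 1 against (Medium, Low): payoffs 12, 13 → best response High.
Plant 2 against (Medium, Idle): payoffs 16, 18, 5 → best response Low.
Plant 2 against (Medium, Low): payoffs 18, 1, 14 → best response Idle.
Plant 2 against (High, Idle): payoffs 17, 6, 11 → best response Idle.
Plant 2 against (High, Low): payoffs 10, 15, 12 → best response Low.
Plant 3 against (Medium, Idle): payoffs 8, 15 → best response Low.
Plant 3 against (Medium, Low): payoffs 2, 7 → best response Low.
Plant 3 against (Medium, Medium): payoffs 15, 20 → best response Low.
Plant 3 against (High, Idle): payoffs 13, 16 → best response Low.
Plant 3 against (High, Low): payoffs 17, 14 → best response Idle.
Plant 3 against (High, Medium): payoffs 4, 16 → best response Low.
Mutual best responses: (Medium, Idle, Low).

(Medium, Idle, Low)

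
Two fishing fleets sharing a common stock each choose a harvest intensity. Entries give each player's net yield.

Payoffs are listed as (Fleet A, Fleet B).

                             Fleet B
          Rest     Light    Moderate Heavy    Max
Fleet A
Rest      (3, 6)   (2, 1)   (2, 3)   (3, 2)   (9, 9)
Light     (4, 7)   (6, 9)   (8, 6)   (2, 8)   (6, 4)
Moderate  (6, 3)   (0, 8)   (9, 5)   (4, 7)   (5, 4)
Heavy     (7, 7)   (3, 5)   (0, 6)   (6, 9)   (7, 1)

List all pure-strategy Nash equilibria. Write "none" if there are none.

For each strategy profile, look for a profitable unilateral deviation.
(Rest, Rest): Fleet A can switch to Light (3 → 4). Not NE.
(Rest, Light): Fleet A can switch to Light (2 → 6). Not NE.
(Rest, Moderate): Fleet A can switch to Light (2 → 8). Not NE.
(Rest, Heavy): Fleet A can switch to Moderate (3 → 4). Not NE.
(Rest, Max): Fleet A gets 9, best alternative 7; Fleet B gets 9, best alternative 6. No profitable deviation — NE.
(Light, Rest): Fleet A can switch to Moderate (4 → 6). Not NE.
(Light, Light): Fleet A gets 6, best alternative 3; Fleet B gets 9, best alternative 8. No profitable deviation — NE.
(Light, Moderate): Fleet A can switch to Moderate (8 → 9). Not NE.
(Heavy, Heavy): Fleet A gets 6, best alternative 4; Fleet B gets 9, best alternative 7. No profitable deviation — NE.
(The remaining 11 profiles each have a profitable deviation by the same check.)

The pure Nash equilibria are (Rest, Max); (Light, Light); (Heavy, Heavy).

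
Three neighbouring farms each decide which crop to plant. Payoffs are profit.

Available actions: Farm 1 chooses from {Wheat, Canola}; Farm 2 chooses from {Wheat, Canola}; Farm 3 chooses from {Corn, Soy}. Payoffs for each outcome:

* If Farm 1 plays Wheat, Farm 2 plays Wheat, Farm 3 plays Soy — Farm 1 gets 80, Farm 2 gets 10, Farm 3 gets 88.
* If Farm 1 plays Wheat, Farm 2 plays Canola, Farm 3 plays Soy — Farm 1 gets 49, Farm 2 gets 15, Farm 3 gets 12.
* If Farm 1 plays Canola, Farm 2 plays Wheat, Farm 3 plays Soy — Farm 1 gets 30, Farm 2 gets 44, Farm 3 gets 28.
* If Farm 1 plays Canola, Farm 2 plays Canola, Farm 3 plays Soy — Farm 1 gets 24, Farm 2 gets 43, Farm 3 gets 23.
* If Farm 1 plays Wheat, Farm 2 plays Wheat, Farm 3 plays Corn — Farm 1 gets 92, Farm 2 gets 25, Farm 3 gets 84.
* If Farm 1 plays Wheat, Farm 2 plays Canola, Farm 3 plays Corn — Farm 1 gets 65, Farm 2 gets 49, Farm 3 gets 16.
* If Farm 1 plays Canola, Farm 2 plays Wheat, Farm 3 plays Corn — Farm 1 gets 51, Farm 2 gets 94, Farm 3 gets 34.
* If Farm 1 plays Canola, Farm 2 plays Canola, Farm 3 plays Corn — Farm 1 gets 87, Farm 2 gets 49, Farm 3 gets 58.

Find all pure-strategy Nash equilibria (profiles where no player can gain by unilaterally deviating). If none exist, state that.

There is no pure-strategy Nash equilibrium.

Farm 1 against (Wheat, Corn): payoffs 92, 51 → best response Wheat.
Farm 1 against (Wheat, Soy): payoffs 80, 30 → best response Wheat.
Farm 1 against (Canola, Corn): payoffs 65, 87 → best response Canola.
Farm 1 against (Canola, Soy): payoffs 49, 24 → best response Wheat.
Farm 2 against (Wheat, Corn): payoffs 25, 49 → best response Canola.
Farm 2 against (Wheat, Soy): payoffs 10, 15 → best response Canola.
Farm 2 against (Canola, Corn): payoffs 94, 49 → best response Wheat.
Farm 2 against (Canola, Soy): payoffs 44, 43 → best response Wheat.
Farm 3 against (Wheat, Wheat): payoffs 84, 88 → best response Soy.
Farm 3 against (Wheat, Canola): payoffs 16, 12 → best response Corn.
Farm 3 against (Canola, Wheat): payoffs 34, 28 → best response Corn.
Farm 3 against (Canola, Canola): payoffs 58, 23 → best response Corn.
No profile is a mutual best response for all players.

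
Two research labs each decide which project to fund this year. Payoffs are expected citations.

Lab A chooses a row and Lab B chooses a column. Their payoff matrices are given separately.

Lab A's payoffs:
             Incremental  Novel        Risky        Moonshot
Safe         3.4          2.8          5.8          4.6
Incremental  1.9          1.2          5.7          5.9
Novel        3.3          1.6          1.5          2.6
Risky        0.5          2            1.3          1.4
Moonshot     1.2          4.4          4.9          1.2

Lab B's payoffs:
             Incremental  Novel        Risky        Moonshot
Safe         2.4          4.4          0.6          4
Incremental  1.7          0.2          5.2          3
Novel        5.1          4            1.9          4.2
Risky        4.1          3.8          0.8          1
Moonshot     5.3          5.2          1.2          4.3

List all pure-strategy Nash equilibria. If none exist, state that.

No pure-strategy Nash equilibrium.

Lab A against Incremental: payoffs 3.4, 1.9, 3.3, 0.5, 1.2 → best response Safe.
Lab A against Novel: payoffs 2.8, 1.2, 1.6, 2, 4.4 → best response Moonshot.
Lab A against Risky: payoffs 5.8, 5.7, 1.5, 1.3, 4.9 → best response Safe.
Lab A against Moonshot: payoffs 4.6, 5.9, 2.6, 1.4, 1.2 → best response Incremental.
Lab B against Safe: payoffs 2.4, 4.4, 0.6, 4 → best response Novel.
Lab B against Incremental: payoffs 1.7, 0.2, 5.2, 3 → best response Risky.
Lab B against Novel: payoffs 5.1, 4, 1.9, 4.2 → best response Incremental.
Lab B against Risky: payoffs 4.1, 3.8, 0.8, 1 → best response Incremental.
Lab B against Moonshot: payoffs 5.3, 5.2, 1.2, 4.3 → best response Incremental.
No profile is a mutual best response for all players.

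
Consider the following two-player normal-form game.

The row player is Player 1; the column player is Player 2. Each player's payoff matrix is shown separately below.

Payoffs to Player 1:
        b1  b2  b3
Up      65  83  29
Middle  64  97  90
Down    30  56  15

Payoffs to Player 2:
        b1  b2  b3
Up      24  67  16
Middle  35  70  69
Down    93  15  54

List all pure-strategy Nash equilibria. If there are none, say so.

The unique pure-strategy Nash equilibrium is (Middle, b2).

(Up, b1): Player 2 can switch to b2 (24 → 67). Not NE.
(Up, b2): Player 1 can switch to Middle (83 → 97). Not NE.
(Up, b3): Player 1 can switch to Middle (29 → 90). Not NE.
(Middle, b1): Player 1 can switch to Up (64 → 65). Not NE.
(Middle, b2): Player 1 gets 97, best alternative 83; Player 2 gets 70, best alternative 69. No profitable deviation — NE.
(Middle, b3): Player 2 can switch to b2 (69 → 70). Not NE.
(Down, b1): Player 1 can switch to Up (30 → 65). Not NE.
(Down, b2): Player 1 can switch to Up (56 → 83). Not NE.
(Down, b3): Player 1 can switch to Up (15 → 29). Not NE.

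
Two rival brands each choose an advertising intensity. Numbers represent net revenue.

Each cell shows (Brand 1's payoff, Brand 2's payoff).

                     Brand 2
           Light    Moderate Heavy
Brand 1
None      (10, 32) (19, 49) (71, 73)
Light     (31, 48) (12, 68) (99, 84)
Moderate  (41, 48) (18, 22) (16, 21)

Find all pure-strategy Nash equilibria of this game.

For each player, find the best response to each opponent profile; mutual best responses are the pure NE.
Brand 1 against Light: payoffs 10, 31, 41 → best response Moderate.
Brand 1 against Moderate: payoffs 19, 12, 18 → best response None.
Brand 1 against Heavy: payoffs 71, 99, 16 → best response Light.
Brand 2 against None: payoffs 32, 49, 73 → best response Heavy.
Brand 2 against Light: payoffs 48, 68, 84 → best response Heavy.
Brand 2 against Moderate: payoffs 48, 22, 21 → best response Light.
Mutual best responses: (Light, Heavy); (Moderate, Light).

The pure Nash equilibria are (Light, Heavy); (Moderate, Light).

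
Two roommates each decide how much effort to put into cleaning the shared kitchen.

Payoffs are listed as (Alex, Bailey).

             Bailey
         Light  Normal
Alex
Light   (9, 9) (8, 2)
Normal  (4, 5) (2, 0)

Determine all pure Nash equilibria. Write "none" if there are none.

For each player, find the best response to each opponent profile; mutual best responses are the pure NE.
Alex against Light: payoffs 9, 4 → best response Light.
Alex against Normal: payoffs 8, 2 → best response Light.
Bailey against Light: payoffs 9, 2 → best response Light.
Bailey against Normal: payoffs 5, 0 → best response Light.
Mutual best responses: (Light, Light).

The unique pure-strategy Nash equilibrium is (Light, Light).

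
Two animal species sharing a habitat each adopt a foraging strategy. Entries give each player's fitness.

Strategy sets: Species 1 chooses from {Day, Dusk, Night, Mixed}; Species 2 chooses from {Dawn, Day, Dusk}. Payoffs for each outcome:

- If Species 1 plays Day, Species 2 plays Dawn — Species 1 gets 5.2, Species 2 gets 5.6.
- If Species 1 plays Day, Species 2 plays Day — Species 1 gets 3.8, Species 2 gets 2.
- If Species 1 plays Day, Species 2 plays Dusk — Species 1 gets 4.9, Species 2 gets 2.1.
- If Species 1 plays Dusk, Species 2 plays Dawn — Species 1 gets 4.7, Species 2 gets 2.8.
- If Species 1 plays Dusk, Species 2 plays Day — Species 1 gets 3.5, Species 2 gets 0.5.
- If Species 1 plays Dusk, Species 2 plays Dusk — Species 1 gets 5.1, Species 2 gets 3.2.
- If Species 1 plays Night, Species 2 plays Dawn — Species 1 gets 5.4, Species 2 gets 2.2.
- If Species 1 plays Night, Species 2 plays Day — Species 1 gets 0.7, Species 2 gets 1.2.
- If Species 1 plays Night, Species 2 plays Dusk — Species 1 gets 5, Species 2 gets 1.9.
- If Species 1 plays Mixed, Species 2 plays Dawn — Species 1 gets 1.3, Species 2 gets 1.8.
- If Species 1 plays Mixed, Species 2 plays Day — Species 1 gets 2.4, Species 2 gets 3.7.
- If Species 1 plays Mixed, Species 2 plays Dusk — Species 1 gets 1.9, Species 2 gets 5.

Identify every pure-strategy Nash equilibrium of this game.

(Day, Dawn): Species 1 can switch to Night (5.2 → 5.4). Not NE.
(Day, Day): Species 2 can switch to Dawn (2 → 5.6). Not NE.
(Day, Dusk): Species 1 can switch to Dusk (4.9 → 5.1). Not NE.
(Dusk, Dawn): Species 1 can switch to Day (4.7 → 5.2). Not NE.
(Dusk, Day): Species 1 can switch to Day (3.5 → 3.8). Not NE.
(Dusk, Dusk): Species 1 gets 5.1, best alternative 5; Species 2 gets 3.2, best alternative 2.8. No profitable deviation — NE.
(Night, Dawn): Species 1 gets 5.4, best alternative 5.2; Species 2 gets 2.2, best alternative 1.9. No profitable deviation — NE.
(Night, Day): Species 1 can switch to Day (0.7 → 3.8). Not NE.
(Night, Dusk): Species 1 can switch to Dusk (5 → 5.1). Not NE.
(Mixed, Dawn): Species 1 can switch to Day (1.3 → 5.2). Not NE.
(Mixed, Day): Species 1 can switch to Day (2.4 → 3.8). Not NE.
(Mixed, Dusk): Species 1 can switch to Day (1.9 → 4.9). Not NE.

The pure Nash equilibria are (Dusk, Dusk) and (Night, Dawn).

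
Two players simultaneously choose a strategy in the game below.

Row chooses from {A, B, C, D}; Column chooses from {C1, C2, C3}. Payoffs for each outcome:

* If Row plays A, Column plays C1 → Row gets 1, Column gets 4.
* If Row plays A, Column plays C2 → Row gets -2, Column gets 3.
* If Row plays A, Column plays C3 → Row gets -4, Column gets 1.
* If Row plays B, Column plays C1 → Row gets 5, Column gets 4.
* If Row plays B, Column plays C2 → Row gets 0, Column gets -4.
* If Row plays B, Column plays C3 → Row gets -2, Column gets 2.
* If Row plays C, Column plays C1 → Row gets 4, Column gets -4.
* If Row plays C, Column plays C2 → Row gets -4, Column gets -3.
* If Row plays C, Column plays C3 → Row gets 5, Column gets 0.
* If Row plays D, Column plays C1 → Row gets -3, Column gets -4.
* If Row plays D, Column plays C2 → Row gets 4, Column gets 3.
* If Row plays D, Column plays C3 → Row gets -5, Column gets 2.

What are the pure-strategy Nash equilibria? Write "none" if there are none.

The pure Nash equilibria are (B, C1), (C, C3), (D, C2).

Row against C1: payoffs 1, 5, 4, -3 → best response B.
Row against C2: payoffs -2, 0, -4, 4 → best response D.
Row against C3: payoffs -4, -2, 5, -5 → best response C.
Column against A: payoffs 4, 3, 1 → best response C1.
Column against B: payoffs 4, -4, 2 → best response C1.
Column against C: payoffs -4, -3, 0 → best response C3.
Column against D: payoffs -4, 3, 2 → best response C2.
Mutual best responses: (B, C1); (C, C3); (D, C2).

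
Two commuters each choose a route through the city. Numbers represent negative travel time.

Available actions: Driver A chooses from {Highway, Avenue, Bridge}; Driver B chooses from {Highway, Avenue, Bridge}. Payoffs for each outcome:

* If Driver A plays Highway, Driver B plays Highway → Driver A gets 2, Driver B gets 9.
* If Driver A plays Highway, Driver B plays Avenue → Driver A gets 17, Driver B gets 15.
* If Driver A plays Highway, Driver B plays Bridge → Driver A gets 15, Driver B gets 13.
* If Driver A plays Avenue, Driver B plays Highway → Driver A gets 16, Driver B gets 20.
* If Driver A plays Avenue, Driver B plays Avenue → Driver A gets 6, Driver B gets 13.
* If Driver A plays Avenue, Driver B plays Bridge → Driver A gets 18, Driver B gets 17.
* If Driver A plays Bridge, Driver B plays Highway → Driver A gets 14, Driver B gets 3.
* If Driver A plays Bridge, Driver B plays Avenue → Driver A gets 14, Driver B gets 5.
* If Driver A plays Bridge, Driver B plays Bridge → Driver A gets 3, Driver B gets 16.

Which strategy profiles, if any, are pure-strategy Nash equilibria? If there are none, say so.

Driver A against Highway: payoffs 2, 16, 14 → best response Avenue.
Driver A against Avenue: payoffs 17, 6, 14 → best response Highway.
Driver A against Bridge: payoffs 15, 18, 3 → best response Avenue.
Driver B against Highway: payoffs 9, 15, 13 → best response Avenue.
Driver B against Avenue: payoffs 20, 13, 17 → best response Highway.
Driver B against Bridge: payoffs 3, 5, 16 → best response Bridge.
Mutual best responses: (Highway, Avenue); (Avenue, Highway).

The pure Nash equilibria are (Highway, Avenue), (Avenue, Highway).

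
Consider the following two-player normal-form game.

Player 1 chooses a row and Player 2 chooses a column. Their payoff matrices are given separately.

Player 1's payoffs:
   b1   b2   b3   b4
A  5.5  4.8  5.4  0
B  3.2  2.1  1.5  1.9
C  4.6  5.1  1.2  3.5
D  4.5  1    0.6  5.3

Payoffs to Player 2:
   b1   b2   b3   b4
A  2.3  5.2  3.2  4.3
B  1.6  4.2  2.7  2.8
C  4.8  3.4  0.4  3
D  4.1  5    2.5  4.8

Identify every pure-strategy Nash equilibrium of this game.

No pure-strategy Nash equilibrium.

Mark each player's best response to every combination of opponents' strategies; a profile where every player is best-responding is a pure Nash equilibrium.
Player 1 against b1: payoffs 5.5, 3.2, 4.6, 4.5 → best response A.
Player 1 against b2: payoffs 4.8, 2.1, 5.1, 1 → best response C.
Player 1 against b3: payoffs 5.4, 1.5, 1.2, 0.6 → best response A.
Player 1 against b4: payoffs 0, 1.9, 3.5, 5.3 → best response D.
Player 2 against A: payoffs 2.3, 5.2, 3.2, 4.3 → best response b2.
Player 2 against B: payoffs 1.6, 4.2, 2.7, 2.8 → best response b2.
Player 2 against C: payoffs 4.8, 3.4, 0.4, 3 → best response b1.
Player 2 against D: payoffs 4.1, 5, 2.5, 4.8 → best response b2.
No profile is a mutual best response for all players.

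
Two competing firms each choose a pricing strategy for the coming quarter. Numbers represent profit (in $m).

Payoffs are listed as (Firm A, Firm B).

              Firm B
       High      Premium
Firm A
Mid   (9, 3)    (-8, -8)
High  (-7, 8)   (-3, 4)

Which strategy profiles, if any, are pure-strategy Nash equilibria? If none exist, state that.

Pure NE: (Mid, High)

Firm A against High: payoffs 9, -7 → best response Mid.
Firm A against Premium: payoffs -8, -3 → best response High.
Firm B against Mid: payoffs 3, -8 → best response High.
Firm B against High: payoffs 8, 4 → best response High.
Mutual best responses: (Mid, High).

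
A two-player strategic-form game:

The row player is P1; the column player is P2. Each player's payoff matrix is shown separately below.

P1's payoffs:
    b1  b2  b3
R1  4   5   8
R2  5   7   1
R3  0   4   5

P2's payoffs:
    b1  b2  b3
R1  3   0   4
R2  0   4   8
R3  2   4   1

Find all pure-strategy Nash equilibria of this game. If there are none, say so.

(R1, b1): P1 can switch to R2 (4 → 5). Not NE.
(R1, b2): P1 can switch to R2 (5 → 7). Not NE.
(R1, b3): P1 gets 8, best alternative 5; P2 gets 4, best alternative 3. No profitable deviation — NE.
(R2, b1): P2 can switch to b2 (0 → 4). Not NE.
(R2, b2): P2 can switch to b3 (4 → 8). Not NE.
(R2, b3): P1 can switch to R1 (1 → 8). Not NE.
(R3, b1): P1 can switch to R1 (0 → 4). Not NE.
(R3, b2): P1 can switch to R1 (4 → 5). Not NE.
(R3, b3): P1 can switch to R1 (5 → 8). Not NE.

(R1, b3)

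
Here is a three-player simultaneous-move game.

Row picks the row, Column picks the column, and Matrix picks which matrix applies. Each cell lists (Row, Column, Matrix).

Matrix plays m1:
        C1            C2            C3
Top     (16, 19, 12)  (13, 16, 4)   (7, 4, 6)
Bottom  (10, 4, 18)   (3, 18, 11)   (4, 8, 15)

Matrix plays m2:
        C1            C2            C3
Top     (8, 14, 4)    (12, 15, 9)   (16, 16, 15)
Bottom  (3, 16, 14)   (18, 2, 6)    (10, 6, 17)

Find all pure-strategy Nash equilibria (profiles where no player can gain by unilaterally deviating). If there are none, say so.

Row against (C1, m1): payoffs 16, 10 → best response Top.
Row against (C1, m2): payoffs 8, 3 → best response Top.
Row against (C2, m1): payoffs 13, 3 → best response Top.
Row against (C2, m2): payoffs 12, 18 → best response Bottom.
Row against (C3, m1): payoffs 7, 4 → best response Top.
Row against (C3, m2): payoffs 16, 10 → best response Top.
Column against (Top, m1): payoffs 19, 16, 4 → best response C1.
Column against (Top, m2): payoffs 14, 15, 16 → best response C3.
Column against (Bottom, m1): payoffs 4, 18, 8 → best response C2.
Column against (Bottom, m2): payoffs 16, 2, 6 → best response C1.
Matrix against (Top, C1): payoffs 12, 4 → best response m1.
Matrix against (Top, C2): payoffs 4, 9 → best response m2.
Matrix against (Top, C3): payoffs 6, 15 → best response m2.
Matrix against (Bottom, C1): payoffs 18, 14 → best response m1.
Matrix against (Bottom, C2): payoffs 11, 6 → best response m1.
Matrix against (Bottom, C3): payoffs 15, 17 → best response m2.
Mutual best responses: (Top, C1, m1); (Top, C3, m2).

Pure-strategy Nash equilibria: (Top, C1, m1); (Top, C3, m2)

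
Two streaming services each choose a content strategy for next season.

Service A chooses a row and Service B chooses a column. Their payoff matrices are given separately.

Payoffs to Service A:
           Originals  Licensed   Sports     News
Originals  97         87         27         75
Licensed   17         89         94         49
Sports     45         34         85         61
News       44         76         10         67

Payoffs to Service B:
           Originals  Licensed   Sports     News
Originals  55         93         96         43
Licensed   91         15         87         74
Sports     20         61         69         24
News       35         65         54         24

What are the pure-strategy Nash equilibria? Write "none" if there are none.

(Originals, Originals): Service B can switch to Licensed (55 → 93). Not NE.
(Originals, Licensed): Service A can switch to Licensed (87 → 89). Not NE.
(Originals, Sports): Service A can switch to Licensed (27 → 94). Not NE.
(Originals, News): Service B can switch to Originals (43 → 55). Not NE.
(Licensed, Originals): Service A can switch to Originals (17 → 97). Not NE.
(Licensed, Licensed): Service B can switch to Originals (15 → 91). Not NE.
(The remaining 10 profiles each have a profitable deviation by the same check.)

There is no pure-strategy Nash equilibrium.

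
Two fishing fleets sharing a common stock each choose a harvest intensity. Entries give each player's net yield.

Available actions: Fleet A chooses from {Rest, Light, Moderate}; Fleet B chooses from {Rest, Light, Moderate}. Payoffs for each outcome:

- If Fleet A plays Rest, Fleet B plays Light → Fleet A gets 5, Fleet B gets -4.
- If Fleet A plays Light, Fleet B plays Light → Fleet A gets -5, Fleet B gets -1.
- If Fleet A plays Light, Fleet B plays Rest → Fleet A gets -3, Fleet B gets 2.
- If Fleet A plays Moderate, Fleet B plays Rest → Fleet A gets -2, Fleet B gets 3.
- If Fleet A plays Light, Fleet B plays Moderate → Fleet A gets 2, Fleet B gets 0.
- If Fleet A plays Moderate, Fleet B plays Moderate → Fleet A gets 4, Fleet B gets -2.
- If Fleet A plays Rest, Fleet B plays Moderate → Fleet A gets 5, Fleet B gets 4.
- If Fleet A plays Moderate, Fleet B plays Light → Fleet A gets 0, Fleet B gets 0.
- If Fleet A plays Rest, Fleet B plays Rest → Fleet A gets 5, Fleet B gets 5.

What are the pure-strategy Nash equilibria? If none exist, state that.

(Rest, Rest): Fleet A gets 5, best alternative -2; Fleet B gets 5, best alternative 4. No profitable deviation — NE.
(Rest, Light): Fleet B can switch to Rest (-4 → 5). Not NE.
(Rest, Moderate): Fleet B can switch to Rest (4 → 5). Not NE.
(Light, Rest): Fleet A can switch to Rest (-3 → 5). Not NE.
(Light, Light): Fleet A can switch to Rest (-5 → 5). Not NE.
(Light, Moderate): Fleet A can switch to Rest (2 → 5). Not NE.
(Moderate, Rest): Fleet A can switch to Rest (-2 → 5). Not NE.
(The remaining 2 profiles each have a profitable deviation by the same check.)

Pure NE: (Rest, Rest)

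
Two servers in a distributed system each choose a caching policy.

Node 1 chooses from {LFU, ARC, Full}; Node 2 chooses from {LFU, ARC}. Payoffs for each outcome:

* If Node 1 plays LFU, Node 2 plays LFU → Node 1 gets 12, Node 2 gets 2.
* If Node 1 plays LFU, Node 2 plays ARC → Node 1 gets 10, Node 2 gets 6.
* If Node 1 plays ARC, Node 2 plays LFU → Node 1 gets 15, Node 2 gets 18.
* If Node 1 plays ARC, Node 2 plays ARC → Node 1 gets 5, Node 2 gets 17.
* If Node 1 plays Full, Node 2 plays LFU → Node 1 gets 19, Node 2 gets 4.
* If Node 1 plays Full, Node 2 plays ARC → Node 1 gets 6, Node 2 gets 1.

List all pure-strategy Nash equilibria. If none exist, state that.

Node 1 against LFU: payoffs 12, 15, 19 → best response Full.
Node 1 against ARC: payoffs 10, 5, 6 → best response LFU.
Node 2 against LFU: payoffs 2, 6 → best response ARC.
Node 2 against ARC: payoffs 18, 17 → best response LFU.
Node 2 against Full: payoffs 4, 1 → best response LFU.
Mutual best responses: (LFU, ARC); (Full, LFU).

The pure Nash equilibria are (LFU, ARC); (Full, LFU).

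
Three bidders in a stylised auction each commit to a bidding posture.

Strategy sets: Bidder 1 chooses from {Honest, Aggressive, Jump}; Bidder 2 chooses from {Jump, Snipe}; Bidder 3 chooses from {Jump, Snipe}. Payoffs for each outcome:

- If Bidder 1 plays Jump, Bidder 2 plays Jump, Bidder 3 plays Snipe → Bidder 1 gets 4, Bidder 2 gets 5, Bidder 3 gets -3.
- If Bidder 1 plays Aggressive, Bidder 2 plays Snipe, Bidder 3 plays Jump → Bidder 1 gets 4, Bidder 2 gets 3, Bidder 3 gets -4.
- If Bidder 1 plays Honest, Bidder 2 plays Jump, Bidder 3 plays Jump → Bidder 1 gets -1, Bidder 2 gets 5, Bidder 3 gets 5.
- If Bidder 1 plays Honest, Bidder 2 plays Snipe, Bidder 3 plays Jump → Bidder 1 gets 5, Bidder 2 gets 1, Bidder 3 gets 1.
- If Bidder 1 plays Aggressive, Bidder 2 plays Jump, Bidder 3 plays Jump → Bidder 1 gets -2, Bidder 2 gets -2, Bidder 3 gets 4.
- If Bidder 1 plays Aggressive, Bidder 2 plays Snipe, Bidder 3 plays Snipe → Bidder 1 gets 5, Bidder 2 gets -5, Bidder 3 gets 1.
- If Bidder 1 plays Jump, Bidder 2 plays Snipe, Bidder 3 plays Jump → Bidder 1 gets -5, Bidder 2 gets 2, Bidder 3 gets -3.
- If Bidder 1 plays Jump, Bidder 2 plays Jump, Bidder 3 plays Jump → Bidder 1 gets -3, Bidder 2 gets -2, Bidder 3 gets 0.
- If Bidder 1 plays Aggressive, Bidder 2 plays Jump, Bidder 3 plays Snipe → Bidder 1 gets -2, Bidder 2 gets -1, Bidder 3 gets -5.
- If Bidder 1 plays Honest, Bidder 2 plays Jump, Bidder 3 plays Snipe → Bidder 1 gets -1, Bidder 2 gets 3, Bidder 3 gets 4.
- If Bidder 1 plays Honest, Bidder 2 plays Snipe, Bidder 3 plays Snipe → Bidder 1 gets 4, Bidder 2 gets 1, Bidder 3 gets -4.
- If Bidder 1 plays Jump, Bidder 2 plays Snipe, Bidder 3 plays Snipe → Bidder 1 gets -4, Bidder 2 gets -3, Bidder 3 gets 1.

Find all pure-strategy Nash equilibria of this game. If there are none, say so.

(Honest, Jump, Jump): Bidder 1 gets -1, best alternative -2; Bidder 2 gets 5, best alternative 1; Bidder 3 gets 5, best alternative 4. No profitable deviation — NE.
(Honest, Jump, Snipe): Bidder 1 can switch to Jump (-1 → 4). Not NE.
(Honest, Snipe, Jump): Bidder 2 can switch to Jump (1 → 5). Not NE.
(Honest, Snipe, Snipe): Bidder 1 can switch to Aggressive (4 → 5). Not NE.
(Aggressive, Jump, Jump): Bidder 1 can switch to Honest (-2 → -1). Not NE.
(Aggressive, Jump, Snipe): Bidder 1 can switch to Honest (-2 → -1). Not NE.
(Aggressive, Snipe, Jump): Bidder 1 can switch to Honest (4 → 5). Not NE.
(Aggressive, Snipe, Snipe): Bidder 2 can switch to Jump (-5 → -1). Not NE.
(Jump, Jump, Jump): Bidder 1 can switch to Honest (-3 → -1). Not NE.
(Jump, Jump, Snipe): Bidder 3 can switch to Jump (-3 → 0). Not NE.
(Jump, Snipe, Jump): Bidder 1 can switch to Honest (-5 → 5). Not NE.
(Jump, Snipe, Snipe): Bidder 1 can switch to Honest (-4 → 4). Not NE.

The unique pure-strategy Nash equilibrium is (Honest, Jump, Jump).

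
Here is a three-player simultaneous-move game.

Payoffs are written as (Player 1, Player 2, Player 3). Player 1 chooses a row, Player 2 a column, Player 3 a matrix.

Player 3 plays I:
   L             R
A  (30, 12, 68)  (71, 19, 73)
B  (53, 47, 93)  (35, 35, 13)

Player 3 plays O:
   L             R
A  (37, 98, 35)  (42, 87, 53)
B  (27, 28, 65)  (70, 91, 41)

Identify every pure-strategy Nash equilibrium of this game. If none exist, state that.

Player 1 against (L, I): payoffs 30, 53 → best response B.
Player 1 against (L, O): payoffs 37, 27 → best response A.
Player 1 against (R, I): payoffs 71, 35 → best response A.
Player 1 against (R, O): payoffs 42, 70 → best response B.
Player 2 against (A, I): payoffs 12, 19 → best response R.
Player 2 against (A, O): payoffs 98, 87 → best response L.
Player 2 against (B, I): payoffs 47, 35 → best response L.
Player 2 against (B, O): payoffs 28, 91 → best response R.
Player 3 against (A, L): payoffs 68, 35 → best response I.
Player 3 against (A, R): payoffs 73, 53 → best response I.
Player 3 against (B, L): payoffs 93, 65 → best response I.
Player 3 against (B, R): payoffs 13, 41 → best response O.
Mutual best responses: (A, R, I); (B, L, I); (B, R, O).

Pure-strategy Nash equilibria: (A, R, I); (B, L, I); (B, R, O)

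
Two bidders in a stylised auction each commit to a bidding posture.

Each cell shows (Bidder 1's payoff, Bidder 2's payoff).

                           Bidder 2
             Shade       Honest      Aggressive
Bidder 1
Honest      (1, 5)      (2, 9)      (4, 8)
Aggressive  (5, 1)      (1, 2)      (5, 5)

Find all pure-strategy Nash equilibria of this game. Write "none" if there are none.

Check each profile: it is a Nash equilibrium iff no player can strictly gain by switching unilaterally.
(Honest, Shade): Bidder 1 can switch to Aggressive (1 → 5). Not NE.
(Honest, Honest): Bidder 1 gets 2, best alternative 1; Bidder 2 gets 9, best alternative 8. No profitable deviation — NE.
(Honest, Aggressive): Bidder 1 can switch to Aggressive (4 → 5). Not NE.
(Aggressive, Shade): Bidder 2 can switch to Honest (1 → 2). Not NE.
(Aggressive, Honest): Bidder 1 can switch to Honest (1 → 2). Not NE.
(Aggressive, Aggressive): Bidder 1 gets 5, best alternative 4; Bidder 2 gets 5, best alternative 2. No profitable deviation — NE.

Pure-strategy Nash equilibria: (Honest, Honest); (Aggressive, Aggressive)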